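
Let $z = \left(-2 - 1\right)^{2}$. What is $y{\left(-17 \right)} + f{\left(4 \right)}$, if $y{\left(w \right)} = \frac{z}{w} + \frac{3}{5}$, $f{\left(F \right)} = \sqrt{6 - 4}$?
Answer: $\frac{6}{85} + \sqrt{2} \approx 1.4848$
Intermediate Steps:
$z = 9$ ($z = \left(-3\right)^{2} = 9$)
$f{\left(F \right)} = \sqrt{2}$
$y{\left(w \right)} = \frac{3}{5} + \frac{9}{w}$ ($y{\left(w \right)} = \frac{9}{w} + \frac{3}{5} = \frac{3}{5} + \frac{9}{w}$)
$y{\left(-17 \right)} + f{\left(4 \right)} = \left(\frac{3}{5} + \frac{9}{-17}\right) + \sqrt{2} = \left(\frac{3}{5} + 9 \left(- \frac{1}{17}\right)\right) + \sqrt{2} = \left(\frac{3}{5} - \frac{9}{17}\right) + \sqrt{2} = \frac{6}{85} + \sqrt{2}$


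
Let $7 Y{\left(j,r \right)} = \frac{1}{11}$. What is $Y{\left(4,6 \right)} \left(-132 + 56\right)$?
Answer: $- \frac{76}{77} \approx -0.98701$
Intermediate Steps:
$Y{\left(j,r \right)} = \frac{1}{77}$ ($Y{\left(j,r \right)} = \frac{1}{7 \cdot 11} = \frac{1}{7} \cdot \frac{1}{11} = \frac{1}{77}$)
$Y{\left(4,6 \right)} \left(-132 + 56\right) = \frac{-132 + 56}{77} = \frac{1}{77} \left(-76\right) = - \frac{76}{77}$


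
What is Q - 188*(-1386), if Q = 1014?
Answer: 261582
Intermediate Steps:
Q - 188*(-1386) = 1014 - 188*(-1386) = 1014 + 260568 = 261582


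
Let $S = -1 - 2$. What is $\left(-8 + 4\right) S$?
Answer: $12$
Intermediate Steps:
$S = -3$ ($S = -1 - 2 = -3$)
$\left(-8 + 4\right) S = \left(-8 + 4\right) \left(-3\right) = \left(-4\right) \left(-3\right) = 12$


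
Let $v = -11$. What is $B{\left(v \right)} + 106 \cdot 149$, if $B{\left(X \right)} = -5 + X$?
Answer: $15778$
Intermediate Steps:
$B{\left(v \right)} + 106 \cdot 149 = \left(-5 - 11\right) + 106 \cdot 149 = -16 + 15794 = 15778$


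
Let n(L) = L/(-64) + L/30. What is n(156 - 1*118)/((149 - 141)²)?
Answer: 323/30720 ≈ 0.010514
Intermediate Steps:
n(L) = 17*L/960 (n(L) = L*(-1/64) + L*(1/30) = -L/64 + L/30 = 17*L/960)
n(156 - 1*118)/((149 - 141)²) = (17*(156 - 1*118)/960)/((149 - 141)²) = (17*(156 - 118)/960)/(8²) = ((17/960)*38)/64 = (323/480)*(1/64) = 323/30720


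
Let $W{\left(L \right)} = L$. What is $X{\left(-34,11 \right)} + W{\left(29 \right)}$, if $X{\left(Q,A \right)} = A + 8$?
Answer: $48$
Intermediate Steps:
$X{\left(Q,A \right)} = 8 + A$
$X{\left(-34,11 \right)} + W{\left(29 \right)} = \left(8 + 11\right) + 29 = 19 + 29 = 48$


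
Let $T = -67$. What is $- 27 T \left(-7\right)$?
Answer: $-12663$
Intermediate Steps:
$- 27 T \left(-7\right) = \left(-27\right) \left(-67\right) \left(-7\right) = 1809 \left(-7\right) = -12663$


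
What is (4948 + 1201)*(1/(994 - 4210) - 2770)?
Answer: -54777265829/3216 ≈ -1.7033e+7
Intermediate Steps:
(4948 + 1201)*(1/(994 - 4210) - 2770) = 6149*(1/(-3216) - 2770) = 6149*(-1/3216 - 2770) = 6149*(-8908321/3216) = -54777265829/3216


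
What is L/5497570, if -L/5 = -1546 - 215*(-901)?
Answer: -192169/1099514 ≈ -0.17478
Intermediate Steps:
L = -960845 (L = -5*(-1546 - 215*(-901)) = -5*(-1546 + 193715) = -5*192169 = -960845)
L/5497570 = -960845/5497570 = -960845*1/5497570 = -192169/1099514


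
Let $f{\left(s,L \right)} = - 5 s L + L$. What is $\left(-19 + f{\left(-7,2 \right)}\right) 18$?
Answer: $954$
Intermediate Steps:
$f{\left(s,L \right)} = L - 5 L s$ ($f{\left(s,L \right)} = - 5 L s + L = L - 5 L s$)
$\left(-19 + f{\left(-7,2 \right)}\right) 18 = \left(-19 + 2 \left(1 - -35\right)\right) 18 = \left(-19 + 2 \left(1 + 35\right)\right) 18 = \left(-19 + 2 \cdot 36\right) 18 = \left(-19 + 72\right) 18 = 53 \cdot 18 = 954$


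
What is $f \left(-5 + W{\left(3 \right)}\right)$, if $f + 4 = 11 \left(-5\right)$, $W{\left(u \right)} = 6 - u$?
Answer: $118$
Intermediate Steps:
$f = -59$ ($f = -4 + 11 \left(-5\right) = -4 - 55 = -59$)
$f \left(-5 + W{\left(3 \right)}\right) = - 59 \left(-5 + \left(6 - 3\right)\right) = - 59 \left(-5 + 3\right) = \left(-59\right) \left(-2\right) = 118$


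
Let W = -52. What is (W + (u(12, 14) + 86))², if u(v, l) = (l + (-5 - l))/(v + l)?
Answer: 772641/676 ≈ 1143.0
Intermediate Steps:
u(v, l) = -5/(l + v)
(W + (u(12, 14) + 86))² = (-52 + (-5/(14 + 12) + 86))² = (-52 + (-5/26 + 86))² = (-52 + 2231/26)² = (879/26)² = 772641/676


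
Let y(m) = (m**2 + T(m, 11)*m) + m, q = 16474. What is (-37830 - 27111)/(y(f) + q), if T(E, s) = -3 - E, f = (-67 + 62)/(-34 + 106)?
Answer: -2337876/593069 ≈ -3.9420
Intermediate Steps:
f = -5/72 ≈ -0.069444
y(m) = m + m**2 + m*(-3 - m) (y(m) = (m**2 + (-3 - m)*m) + m = (m**2 + m*(-3 - m)) + m = m + m**2 + m*(-3 - m))
(-37830 - 27111)/(y(f) + q) = (-37830 - 27111)/(-2*(-5/72) + 16474) = -64941/(5/36 + 16474) = -64941/593069/36 = -64941*36/593069 = -2337876/593069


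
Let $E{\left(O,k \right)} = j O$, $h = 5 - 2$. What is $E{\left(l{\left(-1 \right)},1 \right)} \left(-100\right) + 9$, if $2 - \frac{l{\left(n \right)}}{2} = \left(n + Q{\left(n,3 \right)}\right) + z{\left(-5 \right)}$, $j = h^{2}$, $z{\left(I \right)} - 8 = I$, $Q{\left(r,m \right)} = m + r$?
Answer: $3609$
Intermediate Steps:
$h = 3$
$z{\left(I \right)} = 8 + I$
$j = 9$ ($j = 3^{2} = 9$)
$l{\left(n \right)} = -8 - 4 n$ ($l{\left(n \right)} = 4 - 2 \left(\left(n + \left(3 + n\right)\right) + \left(8 - 5\right)\right) = 4 - 2 \left(\left(3 + 2 n\right) + 3\right) = 4 - 2 \left(6 + 2 n\right) = 4 - \left(12 + 4 n\right) = -8 - 4 n$)
$E{\left(O,k \right)} = 9 O$
$E{\left(l{\left(-1 \right)},1 \right)} \left(-100\right) + 9 = 9 \left(-8 - -4\right) \left(-100\right) + 9 = 9 \left(-8 + 4\right) \left(-100\right) + 9 = 9 \left(-4\right) \left(-100\right) + 9 = \left(-36\right) \left(-100\right) + 9 = 3600 + 9 = 3609$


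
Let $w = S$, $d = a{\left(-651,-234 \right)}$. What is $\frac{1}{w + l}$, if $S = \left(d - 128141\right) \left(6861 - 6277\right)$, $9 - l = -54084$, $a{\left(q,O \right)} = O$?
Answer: $- \frac{1}{74916907} \approx -1.3348 \cdot 10^{-8}$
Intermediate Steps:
$d = -234$
$l = 54093$ ($l = 9 - -54084 = 9 + 54084 = 54093$)
$S = -74971000$ ($S = \left(-234 - 128141\right) \left(6861 - 6277\right) = \left(-128375\right) 584 = -74971000$)
$w = -74971000$
$\frac{1}{w + l} = \frac{1}{-74971000 + 54093} = \frac{1}{-74916907} = - \frac{1}{74916907}$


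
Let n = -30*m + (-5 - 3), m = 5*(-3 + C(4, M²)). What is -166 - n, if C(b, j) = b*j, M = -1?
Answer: -8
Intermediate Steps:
m = 5 (m = 5*(-3 + 4*(-1)²) = 5*(-3 + 4*1) = 5*(-3 + 4) = 5*1 = 5)
n = -158 (n = -30*5 + (-5 - 3) = -10*15 - 8 = -150 - 8 = -158)
-166 - n = -166 - 1*(-158) = -166 + 158 = -8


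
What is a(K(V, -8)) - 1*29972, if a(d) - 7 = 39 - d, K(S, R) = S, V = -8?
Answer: -29918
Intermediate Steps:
a(d) = 46 - d (a(d) = 7 + (39 - d) = 46 - d)
a(K(V, -8)) - 1*29972 = (46 - 1*(-8)) - 1*29972 = (46 + 8) - 29972 = 54 - 29972 = -29918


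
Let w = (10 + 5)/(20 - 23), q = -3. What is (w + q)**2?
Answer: 64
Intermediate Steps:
w = -5 (w = 15/(-3) = 15*(-1/3) = -5)
(w + q)**2 = (-5 - 3)**2 = (-8)**2 = 64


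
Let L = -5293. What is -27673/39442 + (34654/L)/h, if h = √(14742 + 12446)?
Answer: -27673/39442 - 17327*√6797/35976521 ≈ -0.74132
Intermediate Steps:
h = 2*√6797 (h = √27188 = 2*√6797 ≈ 164.89)
-27673/39442 + (34654/L)/h = -27673/39442 + (34654/(-5293))/((2*√6797)) = -27673*1/39442 + (34654*(-1/5293))*(√6797/13594) = -27673/39442 - 17327*√6797/35976521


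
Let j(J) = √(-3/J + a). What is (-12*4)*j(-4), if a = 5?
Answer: -24*√23 ≈ -115.10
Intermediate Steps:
j(J) = √(5 - 3/J) (j(J) = √(-3/J + 5) = √(5 - 3/J))
(-12*4)*j(-4) = (-12*4)*√(5 - 3/(-4)) = -48*√(5 - 3*(-¼)) = -48*√(5 + ¾) = -24*√23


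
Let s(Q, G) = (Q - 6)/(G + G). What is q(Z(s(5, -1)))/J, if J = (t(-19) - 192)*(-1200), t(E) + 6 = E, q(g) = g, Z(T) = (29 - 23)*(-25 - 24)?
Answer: -7/6200 ≈ -0.0011290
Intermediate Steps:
s(Q, G) = (-6 + Q)/(2*G) (s(Q, G) = (-6 + Q)/((2*G)) = (-6 + Q)*(1/(2*G)) = (-6 + Q)/(2*G))
Z(T) = -294 (Z(T) = 6*(-49) = -294)
t(E) = -6 + E
J = 260400 (J = ((-6 - 19) - 192)*(-1200) = (-25 - 192)*(-1200) = -217*(-1200) = 260400)
q(Z(s(5, -1)))/J = -294/260400 = -294*1/260400 = -7/6200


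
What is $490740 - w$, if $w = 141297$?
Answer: $349443$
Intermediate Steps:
$490740 - w = 490740 - 141297 = 349443$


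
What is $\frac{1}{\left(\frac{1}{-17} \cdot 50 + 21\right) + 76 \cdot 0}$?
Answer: $\frac{17}{307} \approx 0.055375$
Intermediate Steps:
$\frac{1}{\left(\frac{1}{-17} \cdot 50 + 21\right) + 76 \cdot 0} = \frac{1}{\left(\left(- \frac{1}{17}\right) 50 + 21\right) + 0} = \frac{1}{\left(- \frac{50}{17} + 21\right) + 0} = \frac{1}{\frac{307}{17} + 0} = \frac{1}{\frac{307}{17}} = \frac{17}{307}$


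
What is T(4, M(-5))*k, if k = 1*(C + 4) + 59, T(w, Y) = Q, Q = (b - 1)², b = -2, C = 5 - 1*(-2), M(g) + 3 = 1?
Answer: 630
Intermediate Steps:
M(g) = -2 (M(g) = -3 + 1 = -2)
C = 7 (C = 5 + 2 = 7)
Q = 9 (Q = (-2 - 1)² = (-3)² = 9)
T(w, Y) = 9
k = 70 (k = 1*(7 + 4) + 59 = 1*11 + 59 = 11 + 59 = 70)
T(4, M(-5))*k = 9*70 = 630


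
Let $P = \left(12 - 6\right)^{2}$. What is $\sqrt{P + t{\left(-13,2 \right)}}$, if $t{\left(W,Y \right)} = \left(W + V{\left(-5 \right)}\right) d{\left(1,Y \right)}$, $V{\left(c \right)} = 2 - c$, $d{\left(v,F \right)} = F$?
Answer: $2 \sqrt{6} \approx 4.899$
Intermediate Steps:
$t{\left(W,Y \right)} = Y \left(7 + W\right)$ ($t{\left(W,Y \right)} = \left(W + \left(2 - -5\right)\right) Y = \left(W + \left(2 + 5\right)\right) Y = \left(W + 7\right) Y = \left(7 + W\right) Y = Y \left(7 + W\right)$)
$P = 36$ ($P = 6^{2} = 36$)
$\sqrt{P + t{\left(-13,2 \right)}} = \sqrt{36 + 2 \left(7 - 13\right)} = \sqrt{36 + 2 \left(-6\right)} = \sqrt{36 - 12} = \sqrt{24} = 2 \sqrt{6}$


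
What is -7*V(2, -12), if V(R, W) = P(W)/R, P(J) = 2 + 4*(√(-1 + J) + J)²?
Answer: -1841 + 336*I*√13 ≈ -1841.0 + 1211.5*I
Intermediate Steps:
P(J) = 2 + 4*(J + √(-1 + J))²
V(R, W) = (2 + 4*(W + √(-1 + W))²)/R
-7*V(2, -12) = -14*(1 + 2*(-12 + √(-1 - 12))²)/2 = -14*(1 + 2*(-12 + √(-13))²)/2 = -14*(1 + 2*(-12 + I*√13)²)/2 = -7*(1 + 2*(-12 + I*√13)²) = -7 - 14*(-12 + I*√13)²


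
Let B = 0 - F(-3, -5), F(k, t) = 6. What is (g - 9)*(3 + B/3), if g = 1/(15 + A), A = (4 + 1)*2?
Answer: -224/25 ≈ -8.9600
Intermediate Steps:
B = -6 (B = 0 - 1*6 = 0 - 6 = -6)
A = 10 (A = 5*2 = 10)
g = 1/25 (g = 1/(15 + 10) = 1/25 ≈ 0.040000)
(g - 9)*(3 + B/3) = (1/25 - 9)*(3 - 6/3) = -224*(3 - 6*⅓)/25 = -224*(3 - 2)/25 = -224/25*1 = -224/25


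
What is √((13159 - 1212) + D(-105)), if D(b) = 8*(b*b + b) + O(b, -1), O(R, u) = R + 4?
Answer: √99206 ≈ 314.97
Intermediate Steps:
O(R, u) = 4 + R
D(b) = 4 + 8*b² + 9*b (D(b) = 8*(b*b + b) + (4 + b) = 8*(b² + b) + (4 + b) = 8*(b + b²) + (4 + b) = (8*b + 8*b²) + (4 + b) = 4 + 8*b² + 9*b)
√((13159 - 1212) + D(-105)) = √((13159 - 1212) + (4 + 8*(-105)² + 9*(-105))) = √(11947 + (4 + 8*11025 - 945)) = √(11947 + (4 + 88200 - 945)) = √(11947 + 87259) = √99206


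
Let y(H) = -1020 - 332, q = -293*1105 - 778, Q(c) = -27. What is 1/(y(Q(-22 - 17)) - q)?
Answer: 1/323191 ≈ 3.0941e-6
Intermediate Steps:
q = -324543 (q = -323765 - 778 = -324543)
y(H) = -1352
1/(y(Q(-22 - 17)) - q) = 1/(-1352 - 1*(-324543)) = 1/(-1352 + 324543) = 1/323191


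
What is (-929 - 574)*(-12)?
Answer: 18036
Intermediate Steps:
(-929 - 574)*(-12) = -1503*(-12) = 18036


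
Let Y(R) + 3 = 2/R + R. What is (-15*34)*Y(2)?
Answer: 0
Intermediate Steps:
Y(R) = -3 + R + 2/R (Y(R) = -3 + (2/R + R) = -3 + (R + 2/R) = -3 + R + 2/R)
(-15*34)*Y(2) = (-15*34)*(-3 + 2 + 2/2) = -510*(-3 + 2 + 2*(1/2)) = -510*(-3 + 2 + 1) = -510*0 = 0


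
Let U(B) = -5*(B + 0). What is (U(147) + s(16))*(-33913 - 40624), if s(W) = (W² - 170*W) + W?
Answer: 237251271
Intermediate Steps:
U(B) = -5*B
s(W) = W² - 169*W
(U(147) + s(16))*(-33913 - 40624) = (-5*147 + 16*(-169 + 16))*(-33913 - 40624) = (-735 + 16*(-153))*(-74537) = (-735 - 2448)*(-74537) = -3183*(-74537) = 237251271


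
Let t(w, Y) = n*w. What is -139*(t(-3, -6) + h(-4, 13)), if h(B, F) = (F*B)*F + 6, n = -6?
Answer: 90628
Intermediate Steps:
t(w, Y) = -6*w
h(B, F) = 6 + B*F² (h(B, F) = (B*F)*F + 6 = B*F² + 6 = 6 + B*F²)
-139*(t(-3, -6) + h(-4, 13)) = -139*(-6*(-3) + (6 - 4*13²)) = -139*(18 + (6 - 4*169)) = -139*(18 + (6 - 676)) = -139*(18 - 670) = -139*(-652) = 90628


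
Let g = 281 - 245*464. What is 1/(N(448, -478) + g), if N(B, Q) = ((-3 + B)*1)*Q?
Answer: -1/326109 ≈ -3.0665e-6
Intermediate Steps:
N(B, Q) = Q*(-3 + B) (N(B, Q) = (-3 + B)*Q = Q*(-3 + B))
g = -113399 (g = 281 - 113680 = -113399)
1/(N(448, -478) + g) = 1/(-478*(-3 + 448) - 113399) = 1/(-478*445 - 113399) = 1/(-212710 - 113399) = 1/(-326109) = -1/326109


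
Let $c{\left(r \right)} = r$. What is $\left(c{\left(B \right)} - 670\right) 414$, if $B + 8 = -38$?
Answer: $-296424$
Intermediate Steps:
$B = -46$ ($B = -8 - 38 = -46$)
$\left(c{\left(B \right)} - 670\right) 414 = \left(-46 - 670\right) 414 = \left(-716\right) 414 = -296424$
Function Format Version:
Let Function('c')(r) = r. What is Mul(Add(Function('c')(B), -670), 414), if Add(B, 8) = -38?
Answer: -296424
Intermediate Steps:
B = -46 (B = Add(-8, -38) = -46)
Mul(Add(Function('c')(B), -670), 414) = Mul(Add(-46, -670), 414) = Mul(-716, 414) = -296424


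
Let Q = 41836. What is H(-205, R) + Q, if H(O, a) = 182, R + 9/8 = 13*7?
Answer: 42018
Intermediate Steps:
R = 719/8 (R = -9/8 + 13*7 = -9/8 + 91 = 719/8 ≈ 89.875)
H(-205, R) + Q = 182 + 41836 = 42018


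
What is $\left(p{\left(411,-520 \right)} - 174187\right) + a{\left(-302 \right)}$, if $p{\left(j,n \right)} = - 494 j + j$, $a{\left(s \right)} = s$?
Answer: $-377112$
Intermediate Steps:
$p{\left(j,n \right)} = - 493 j$
$\left(p{\left(411,-520 \right)} - 174187\right) + a{\left(-302 \right)} = \left(\left(-493\right) 411 - 174187\right) - 302 = \left(-202623 - 174187\right) - 302 = -376810 - 302 = -377112$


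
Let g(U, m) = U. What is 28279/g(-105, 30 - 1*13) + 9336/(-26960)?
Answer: -19084553/70770 ≈ -269.67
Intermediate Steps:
28279/g(-105, 30 - 1*13) + 9336/(-26960) = 28279/(-105) + 9336/(-26960) = 28279*(-1/105) + 9336*(-1/26960) = -28279/105 - 1167/3370 = -19084553/70770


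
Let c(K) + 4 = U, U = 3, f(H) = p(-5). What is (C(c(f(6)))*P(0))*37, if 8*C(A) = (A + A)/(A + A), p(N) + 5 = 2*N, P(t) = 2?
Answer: 37/4 ≈ 9.2500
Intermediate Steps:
p(N) = -5 + 2*N
f(H) = -15 (f(H) = -5 + 2*(-5) = -5 - 10 = -15)
c(K) = -1 (c(K) = -4 + 3 = -1)
C(A) = 1/8 (C(A) = ((A + A)/(A + A))/8 = ((2*A)/((2*A)))/8 = ((2*A)*(1/(2*A)))/8 = (1/8)*1 = 1/8)
(C(c(f(6)))*P(0))*37 = ((1/8)*2)*37 = (1/4)*37 = 37/4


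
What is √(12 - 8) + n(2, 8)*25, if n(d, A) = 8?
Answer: 202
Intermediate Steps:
√(12 - 8) + n(2, 8)*25 = √(12 - 8) + 8*25 = √4 + 200 = 2 + 200 = 202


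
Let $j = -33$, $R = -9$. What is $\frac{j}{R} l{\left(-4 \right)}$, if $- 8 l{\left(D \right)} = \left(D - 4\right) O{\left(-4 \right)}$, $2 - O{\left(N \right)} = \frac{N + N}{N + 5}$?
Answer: $\frac{110}{3} \approx 36.667$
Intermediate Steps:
$O{\left(N \right)} = 2 - \frac{2 N}{5 + N}$ ($O{\left(N \right)} = 2 - \frac{N + N}{N + 5} = 2 - \frac{2 N}{5 + N}$)
$l{\left(D \right)} = 5 - \frac{5 D}{4}$ ($l{\left(D \right)} = - \frac{\left(D - 4\right) \frac{10}{5 - 4}}{8} = - \frac{\left(-4 + D\right) \frac{10}{1}}{8} = - \frac{\left(-4 + D\right) 10 \cdot 1}{8} = - \frac{\left(-4 + D\right) 10}{8} = - \frac{-40 + 10 D}{8} = 5 - \frac{5 D}{4}$)
$\frac{j}{R} l{\left(-4 \right)} = - \frac{33}{-9} \left(5 - -5\right) = \left(-33\right) \left(- \frac{1}{9}\right) \left(5 + 5\right) = \frac{11}{3} \cdot 10 = \frac{110}{3}$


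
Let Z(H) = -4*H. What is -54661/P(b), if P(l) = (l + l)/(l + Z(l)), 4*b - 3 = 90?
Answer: 163983/2 ≈ 81992.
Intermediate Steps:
b = 93/4 (b = 3/4 + (1/4)*90 = 3/4 + 45/2 = 93/4 ≈ 23.250)
P(l) = -2/3 (P(l) = (l + l)/(l - 4*l) = (2*l)/((-3*l)) = (2*l)*(-1/(3*l)) = -2/3)
-54661/P(b) = -54661/(-2/3) = -54661*(-3/2) = 163983/2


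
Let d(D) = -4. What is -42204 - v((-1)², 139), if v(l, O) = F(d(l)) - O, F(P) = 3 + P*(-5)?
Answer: -42088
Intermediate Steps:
F(P) = 3 - 5*P
v(l, O) = 23 - O (v(l, O) = (3 - 5*(-4)) - O = (3 + 20) - O = 23 - O)
-42204 - v((-1)², 139) = -42204 - (23 - 1*139) = -42204 - (23 - 139) = -42204 - 1*(-116) = -42204 + 116 = -42088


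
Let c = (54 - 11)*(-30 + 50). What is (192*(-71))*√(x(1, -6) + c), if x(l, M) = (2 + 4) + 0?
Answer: -13632*√866 ≈ -4.0116e+5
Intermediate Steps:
c = 860 (c = 43*20 = 860)
x(l, M) = 6 (x(l, M) = 6 + 0 = 6)
(192*(-71))*√(x(1, -6) + c) = (192*(-71))*√(6 + 860) = -13632*√866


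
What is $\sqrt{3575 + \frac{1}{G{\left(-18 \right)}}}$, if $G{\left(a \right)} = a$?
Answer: $\frac{\sqrt{128698}}{6} \approx 59.791$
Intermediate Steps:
$\sqrt{3575 + \frac{1}{G{\left(-18 \right)}}} = \sqrt{3575 + \frac{1}{-18}} = \sqrt{3575 - \frac{1}{18}} = \sqrt{\frac{64349}{18}} = \frac{\sqrt{128698}}{6}$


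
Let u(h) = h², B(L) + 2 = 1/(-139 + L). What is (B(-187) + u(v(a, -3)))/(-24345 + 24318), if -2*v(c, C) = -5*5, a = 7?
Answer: -33523/5868 ≈ -5.7129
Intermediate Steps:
v(c, C) = 25/2 (v(c, C) = -(-5)*5/2 = -½*(-25) = 25/2)
B(L) = -2 + 1/(-139 + L)
(B(-187) + u(v(a, -3)))/(-24345 + 24318) = ((279 - 2*(-187))/(-139 - 187) + (25/2)²)/(-24345 + 24318) = ((279 + 374)/(-326) + 625/4)/(-27) = (-1/326*653 + 625/4)*(-1/27) = (-653/326 + 625/4)*(-1/27) = (100569/652)*(-1/27) = -33523/5868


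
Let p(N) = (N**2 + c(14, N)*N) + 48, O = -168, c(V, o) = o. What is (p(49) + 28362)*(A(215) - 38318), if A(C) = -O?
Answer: -1267037800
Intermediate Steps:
A(C) = 168 (A(C) = -1*(-168) = 168)
p(N) = 48 + 2*N**2 (p(N) = (N**2 + N*N) + 48 = (N**2 + N**2) + 48 = 2*N**2 + 48 = 48 + 2*N**2)
(p(49) + 28362)*(A(215) - 38318) = ((48 + 2*49**2) + 28362)*(168 - 38318) = ((48 + 2*2401) + 28362)*(-38150) = ((48 + 4802) + 28362)*(-38150) = (4850 + 28362)*(-38150) = 33212*(-38150) = -1267037800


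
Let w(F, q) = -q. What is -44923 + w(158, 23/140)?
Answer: -6289243/140 ≈ -44923.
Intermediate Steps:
-44923 + w(158, 23/140) = -44923 - 23/140 = -6289243/140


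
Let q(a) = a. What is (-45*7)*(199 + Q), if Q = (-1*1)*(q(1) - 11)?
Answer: -65835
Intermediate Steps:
Q = 10 (Q = (-1*1)*(1 - 11) = -1*(-10) = 10)
(-45*7)*(199 + Q) = (-45*7)*(199 + 10) = -315*209 = -65835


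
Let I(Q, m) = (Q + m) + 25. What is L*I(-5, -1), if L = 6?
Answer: 114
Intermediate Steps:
I(Q, m) = 25 + Q + m
L*I(-5, -1) = 6*(25 - 5 - 1) = 6*19 = 114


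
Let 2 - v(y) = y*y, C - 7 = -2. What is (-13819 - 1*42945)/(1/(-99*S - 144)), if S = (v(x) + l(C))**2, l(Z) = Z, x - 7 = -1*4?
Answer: 30652560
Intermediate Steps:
x = 3 (x = 7 - 1*4 = 7 - 4 = 3)
C = 5 (C = 7 - 2 = 5)
v(y) = 2 - y**2 (v(y) = 2 - y*y = 2 - y**2)
S = 4 (S = ((2 - 1*3**2) + 5)**2 = ((2 - 1*9) + 5)**2 = ((2 - 9) + 5)**2 = (-7 + 5)**2 = (-2)**2 = 4)
(-13819 - 1*42945)/(1/(-99*S - 144)) = (-13819 - 1*42945)/(1/(-99*4 - 144)) = (-13819 - 42945)/(1/(-396 - 144)) = -56764/(1/(-540)) = -56764/(-1/540) = -56764*(-540) = 30652560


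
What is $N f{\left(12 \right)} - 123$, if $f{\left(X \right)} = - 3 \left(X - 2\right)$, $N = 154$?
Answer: $-4743$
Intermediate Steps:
$f{\left(X \right)} = 6 - 3 X$ ($f{\left(X \right)} = - 3 \left(-2 + X\right) = 6 - 3 X$)
$N f{\left(12 \right)} - 123 = 154 \left(6 - 36\right) - 123 = 154 \left(-30\right) - 123 = -4620 - 123 = -4743$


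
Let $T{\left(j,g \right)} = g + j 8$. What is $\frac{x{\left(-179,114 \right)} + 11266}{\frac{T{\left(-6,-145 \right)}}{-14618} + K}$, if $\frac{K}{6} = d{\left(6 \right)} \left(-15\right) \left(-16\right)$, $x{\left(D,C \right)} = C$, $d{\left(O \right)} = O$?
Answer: $\frac{166352840}{126299713} \approx 1.3171$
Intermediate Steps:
$T{\left(j,g \right)} = g + 8 j$
$K = 8640$ ($K = 6 \cdot 6 \left(-15\right) \left(-16\right) = 6 \left(\left(-90\right) \left(-16\right)\right) = 6 \cdot 1440 = 8640$)
$\frac{x{\left(-179,114 \right)} + 11266}{\frac{T{\left(-6,-145 \right)}}{-14618} + K} = \frac{114 + 11266}{\frac{-145 + 8 \left(-6\right)}{-14618} + 8640} = \frac{11380}{\left(-145 - 48\right) \left(- \frac{1}{14618}\right) + 8640} = \frac{11380}{\left(-193\right) \left(- \frac{1}{14618}\right) + 8640} = \frac{11380}{\frac{193}{14618} + 8640} = \frac{11380}{\frac{126299713}{14618}} = 11380 \cdot \frac{14618}{126299713} = \frac{166352840}{126299713}$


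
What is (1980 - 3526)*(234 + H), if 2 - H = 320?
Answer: 129864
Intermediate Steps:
H = -318 (H = 2 - 1*320 = 2 - 320 = -318)
(1980 - 3526)*(234 + H) = (1980 - 3526)*(234 - 318) = -1546*(-84) = 129864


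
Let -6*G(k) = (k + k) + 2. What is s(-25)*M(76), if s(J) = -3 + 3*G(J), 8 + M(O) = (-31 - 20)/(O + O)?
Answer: -26607/152 ≈ -175.05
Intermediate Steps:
M(O) = -8 - 51/(2*O) (M(O) = -8 + (-31 - 20)/(O + O) = -8 - 51*1/(2*O) = -8 - 51/(2*O))
G(k) = -⅓ - k/3 (G(k) = -((k + k) + 2)/6 = -(2*k + 2)/6 = -(2 + 2*k)/6 = -⅓ - k/3)
s(J) = -4 - J (s(J) = -3 + 3*(-⅓ - J/3) = -3 + (-1 - J) = -4 - J)
s(-25)*M(76) = (-4 - 1*(-25))*(-8 - 51/2/76) = (-4 + 25)*(-8 - 51/2*1/76) = 21*(-8 - 51/152) = 21*(-1267/152) = -26607/152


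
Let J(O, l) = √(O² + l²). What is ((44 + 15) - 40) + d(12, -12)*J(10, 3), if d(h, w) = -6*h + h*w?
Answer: 19 - 216*√109 ≈ -2236.1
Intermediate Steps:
((44 + 15) - 40) + d(12, -12)*J(10, 3) = ((44 + 15) - 40) + (12*(-6 - 12))*√(10² + 3²) = (59 - 40) + (12*(-18))*√(100 + 9) = 19 - 216*√109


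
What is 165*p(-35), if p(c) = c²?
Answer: 202125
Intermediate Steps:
165*p(-35) = 165*(-35)² = 165*1225 = 202125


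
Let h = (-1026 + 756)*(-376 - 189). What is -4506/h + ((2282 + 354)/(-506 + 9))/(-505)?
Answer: -24293887/1276258725 ≈ -0.019035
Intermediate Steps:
h = 152550 (h = -270*(-565) = 152550)
-4506/h + ((2282 + 354)/(-506 + 9))/(-505) = -4506/152550 + ((2282 + 354)/(-506 + 9))/(-505) = -4506*1/152550 + (2636/(-497))*(-1/505) = -751/25425 + (2636*(-1/497))*(-1/505) = -751/25425 - 2636/497*(-1/505) = -751/25425 + 2636/250985 = -24293887/1276258725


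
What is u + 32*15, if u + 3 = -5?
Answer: 472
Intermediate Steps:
u = -8 (u = -3 - 5 = -8)
u + 32*15 = -8 + 32*15 = -8 + 480 = 472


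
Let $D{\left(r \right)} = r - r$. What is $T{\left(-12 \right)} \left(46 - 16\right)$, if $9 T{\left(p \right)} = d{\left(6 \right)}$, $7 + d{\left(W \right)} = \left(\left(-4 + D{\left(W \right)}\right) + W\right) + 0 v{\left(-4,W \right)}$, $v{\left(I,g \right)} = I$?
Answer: $- \frac{50}{3} \approx -16.667$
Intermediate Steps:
$D{\left(r \right)} = 0$
$d{\left(W \right)} = -11 + W$ ($d{\left(W \right)} = -7 + \left(\left(\left(-4 + 0\right) + W\right) + 0 \left(-4\right)\right) = -7 + \left(\left(-4 + W\right) + 0\right) = -7 + \left(-4 + W\right) = -11 + W$)
$T{\left(p \right)} = - \frac{5}{9}$ ($T{\left(p \right)} = \frac{-11 + 6}{9} = \frac{1}{9} \left(-5\right) = - \frac{5}{9}$)
$T{\left(-12 \right)} \left(46 - 16\right) = - \frac{5 \left(46 - 16\right)}{9} = \left(- \frac{5}{9}\right) 30 = - \frac{50}{3}$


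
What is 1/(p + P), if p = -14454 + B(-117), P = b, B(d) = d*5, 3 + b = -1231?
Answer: -1/16273 ≈ -6.1451e-5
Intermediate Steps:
b = -1234 (b = -3 - 1231 = -1234)
B(d) = 5*d
P = -1234
p = -15039 (p = -14454 + 5*(-117) = -14454 - 585 = -15039)
1/(p + P) = 1/(-15039 - 1234) = 1/(-16273) = -1/16273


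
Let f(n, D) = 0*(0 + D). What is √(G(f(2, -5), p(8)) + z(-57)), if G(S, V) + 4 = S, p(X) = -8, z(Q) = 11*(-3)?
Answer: I*√37 ≈ 6.0828*I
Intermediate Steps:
z(Q) = -33
f(n, D) = 0 (f(n, D) = 0*D = 0)
G(S, V) = -4 + S
√(G(f(2, -5), p(8)) + z(-57)) = √((-4 + 0) - 33) = √(-4 - 33) = √(-37) = I*√37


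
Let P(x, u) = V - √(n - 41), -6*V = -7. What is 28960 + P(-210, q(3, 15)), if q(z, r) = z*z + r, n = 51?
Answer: 173767/6 - √10 ≈ 28958.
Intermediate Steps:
q(z, r) = r + z² (q(z, r) = z² + r = r + z²)
V = 7/6 (V = -⅙*(-7) = 7/6 ≈ 1.1667)
P(x, u) = 7/6 - √10 (P(x, u) = 7/6 - √(51 - 41) = 7/6 - √10)
28960 + P(-210, q(3, 15)) = 28960 + (7/6 - √10) = 173767/6 - √10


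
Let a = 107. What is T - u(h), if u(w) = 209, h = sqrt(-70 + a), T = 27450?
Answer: 27241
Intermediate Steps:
h = sqrt(37) (h = sqrt(-70 + 107) = sqrt(37) ≈ 6.0828)
T - u(h) = 27450 - 1*209 = 27450 - 209 = 27241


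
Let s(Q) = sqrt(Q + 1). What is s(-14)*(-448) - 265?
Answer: -265 - 448*I*sqrt(13) ≈ -265.0 - 1615.3*I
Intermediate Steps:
s(Q) = sqrt(1 + Q)
s(-14)*(-448) - 265 = sqrt(1 - 14)*(-448) - 265 = sqrt(-13)*(-448) - 265 = (I*sqrt(13))*(-448) - 265 = -448*I*sqrt(13) - 265 = -265 - 448*I*sqrt(13)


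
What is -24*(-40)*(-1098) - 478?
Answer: -1054558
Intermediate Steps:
-24*(-40)*(-1098) - 478 = 960*(-1098) - 478 = -1054080 - 478 = -1054558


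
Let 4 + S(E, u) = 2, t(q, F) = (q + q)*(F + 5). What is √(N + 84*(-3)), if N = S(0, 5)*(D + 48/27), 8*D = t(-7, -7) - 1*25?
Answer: I*√9227/6 ≈ 16.01*I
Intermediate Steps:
t(q, F) = 2*q*(5 + F) (t(q, F) = (2*q)*(5 + F) = 2*q*(5 + F))
S(E, u) = -2 (S(E, u) = -4 + 2 = -2)
D = 3/8 (D = (2*(-7)*(5 - 7) - 1*25)/8 = (2*(-7)*(-2) - 25)/8 = (28 - 25)/8 = (⅛)*3 = 3/8 ≈ 0.37500)
N = -155/36 (N = -2*(3/8 + 48/27) = -2*(3/8 + 48*(1/27)) = -2*(3/8 + 16/9) = -2*155/72 = -155/36 ≈ -4.3056)
√(N + 84*(-3)) = √(-155/36 + 84*(-3)) = √(-155/36 - 252) = √(-9227/36) = I*√9227/6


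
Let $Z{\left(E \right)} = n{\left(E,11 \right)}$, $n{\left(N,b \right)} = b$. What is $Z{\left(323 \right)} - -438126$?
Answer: $438137$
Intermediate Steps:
$Z{\left(E \right)} = 11$
$Z{\left(323 \right)} - -438126 = 11 - -438126 = 11 + 438126 = 438137$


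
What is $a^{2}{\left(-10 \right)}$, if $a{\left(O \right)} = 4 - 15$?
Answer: $121$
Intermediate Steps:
$a{\left(O \right)} = -11$ ($a{\left(O \right)} = 4 - 15 = -11$)
$a^{2}{\left(-10 \right)} = \left(-11\right)^{2} = 121$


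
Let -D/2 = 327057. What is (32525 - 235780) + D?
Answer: -857369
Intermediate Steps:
D = -654114 (D = -2*327057 = -654114)
(32525 - 235780) + D = (32525 - 235780) - 654114 = -203255 - 654114 = -857369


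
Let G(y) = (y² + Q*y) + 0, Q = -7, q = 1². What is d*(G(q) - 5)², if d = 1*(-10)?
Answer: -1210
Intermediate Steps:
d = -10
q = 1
G(y) = y² - 7*y (G(y) = (y² - 7*y) + 0 = y² - 7*y)
d*(G(q) - 5)² = -10*(1*(-7 + 1) - 5)² = -10*(1*(-6) - 5)² = -10*(-6 - 5)² = -10*(-11)² = -10*121 = -1210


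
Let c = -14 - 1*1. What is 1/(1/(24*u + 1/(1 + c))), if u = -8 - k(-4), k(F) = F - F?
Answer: -2689/14 ≈ -192.07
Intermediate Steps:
c = -15 (c = -14 - 1 = -15)
k(F) = 0
u = -8 (u = -8 - 1*0 = -8 + 0 = -8)
1/(1/(24*u + 1/(1 + c))) = 1/(1/(24*(-8) + 1/(1 - 15))) = 1/(1/(-192 + 1/(-14))) = 1/(1/(-192 - 1/14)) = 1/(1/(-2689/14)) = 1/(-14/2689) = -2689/14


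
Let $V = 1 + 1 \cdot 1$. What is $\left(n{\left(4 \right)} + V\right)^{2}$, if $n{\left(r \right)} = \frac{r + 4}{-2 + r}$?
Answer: $36$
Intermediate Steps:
$V = 2$ ($V = 1 + 1 = 2$)
$n{\left(r \right)} = \frac{4 + r}{-2 + r}$
$\left(n{\left(4 \right)} + V\right)^{2} = \left(\frac{4 + 4}{-2 + 4} + 2\right)^{2} = \left(\frac{1}{2} \cdot 8 + 2\right)^{2} = \left(4 + 2\right)^{2} = 6^{2} = 36$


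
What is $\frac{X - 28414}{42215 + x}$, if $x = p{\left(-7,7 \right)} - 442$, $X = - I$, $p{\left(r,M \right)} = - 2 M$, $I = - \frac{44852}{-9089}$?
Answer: $- \frac{258299698}{379547551} \approx -0.68055$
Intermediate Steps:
$I = \frac{44852}{9089}$ ($I = \left(-44852\right) \left(- \frac{1}{9089}\right) = \frac{44852}{9089} \approx 4.9348$)
$X = - \frac{44852}{9089}$ ($X = \left(-1\right) \frac{44852}{9089} = - \frac{44852}{9089} \approx -4.9348$)
$x = -456$ ($x = \left(-2\right) 7 - 442 = -14 - 442 = -456$)
$\frac{X - 28414}{42215 + x} = \frac{- \frac{44852}{9089} - 28414}{42215 - 456} = - \frac{258299698}{9089 \cdot 41759} = \left(- \frac{258299698}{9089}\right) \frac{1}{41759} = - \frac{258299698}{379547551}$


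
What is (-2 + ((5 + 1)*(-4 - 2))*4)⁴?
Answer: 454371856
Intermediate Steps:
(-2 + ((5 + 1)*(-4 - 2))*4)⁴ = (-2 + (6*(-6))*4)⁴ = (-2 - 36*4)⁴ = (-2 - 144)⁴ = (-146)⁴ = 454371856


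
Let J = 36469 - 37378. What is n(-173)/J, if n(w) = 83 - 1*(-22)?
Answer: -35/303 ≈ -0.11551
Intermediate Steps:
n(w) = 105 (n(w) = 83 + 22 = 105)
J = -909
n(-173)/J = 105/(-909) = 105*(-1/909) = -35/303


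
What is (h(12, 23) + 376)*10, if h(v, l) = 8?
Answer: 3840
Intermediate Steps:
(h(12, 23) + 376)*10 = (8 + 376)*10 = 384*10 = 3840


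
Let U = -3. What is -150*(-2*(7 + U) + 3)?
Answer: 750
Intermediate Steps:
-150*(-2*(7 + U) + 3) = -150*(-2*(7 - 3) + 3) = -150*(-2*4 + 3) = -150*(-8 + 3) = -150*(-5) = 750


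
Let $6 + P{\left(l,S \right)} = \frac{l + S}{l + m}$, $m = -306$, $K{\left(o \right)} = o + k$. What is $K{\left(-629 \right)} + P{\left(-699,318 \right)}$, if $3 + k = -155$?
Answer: $- \frac{265528}{335} \approx -792.62$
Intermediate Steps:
$k = -158$ ($k = -3 - 155 = -158$)
$K{\left(o \right)} = -158 + o$ ($K{\left(o \right)} = o - 158 = -158 + o$)
$P{\left(l,S \right)} = -6 + \frac{S + l}{-306 + l}$ ($P{\left(l,S \right)} = -6 + \frac{l + S}{l - 306} = -6 + \frac{S + l}{-306 + l}$)
$K{\left(-629 \right)} + P{\left(-699,318 \right)} = \left(-158 - 629\right) + \frac{1836 + 318 - -3495}{-306 - 699} = -787 + \frac{1836 + 318 + 3495}{-1005} = -787 - \frac{1883}{335} = - \frac{265528}{335}$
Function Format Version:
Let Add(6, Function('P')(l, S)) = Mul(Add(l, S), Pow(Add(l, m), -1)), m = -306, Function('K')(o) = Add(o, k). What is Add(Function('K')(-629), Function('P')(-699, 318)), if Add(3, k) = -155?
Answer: Rational(-265528, 335) ≈ -792.62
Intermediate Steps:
k = -158 (k = Add(-3, -155) = -158)
Function('K')(o) = Add(-158, o) (Function('K')(o) = Add(o, -158) = Add(-158, o))
Function('P')(l, S) = Add(-6, Mul(Pow(Add(-306, l), -1), Add(S, l))) (Function('P')(l, S) = Add(-6, Mul(Add(l, S), Pow(Add(l, -306), -1))) = Add(-6, Mul(Add(S, l), Pow(Add(-306, l), -1))) = Add(-6, Mul(Pow(Add(-306, l), -1), Add(S, l))))
Add(Function('K')(-629), Function('P')(-699, 318)) = Add(Add(-158, -629), Mul(Pow(Add(-306, -699), -1), Add(1836, 318, Mul(-5, -699)))) = Add(-787, Mul(Pow(-1005, -1), Add(1836, 318, 3495))) = Add(-787, Mul(Rational(-1, 1005), 5649)) = Add(-787, Rational(-1883, 335)) = Rational(-265528, 335)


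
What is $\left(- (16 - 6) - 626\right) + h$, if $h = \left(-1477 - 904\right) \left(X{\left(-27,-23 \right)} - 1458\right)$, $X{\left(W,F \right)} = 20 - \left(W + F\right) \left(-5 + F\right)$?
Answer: $6756642$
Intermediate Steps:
$X{\left(W,F \right)} = 20 - \left(-5 + F\right) \left(F + W\right)$ ($X{\left(W,F \right)} = 20 - \left(F + W\right) \left(-5 + F\right) = 20 - \left(-5 + F\right) \left(F + W\right)$)
$h = 6757278$ ($h = \left(-1477 - 904\right) \left(\left(20 - \left(-23\right)^{2} + 5 \left(-23\right) + 5 \left(-27\right) - \left(-23\right) \left(-27\right)\right) - 1458\right) = - 2381 \left(\left(20 - 529 - 115 - 135 - 621\right) - 1458\right) = - 2381 \left(-1380 - 1458\right) = \left(-2381\right) \left(-2838\right) = 6757278$)
$\left(- (16 - 6) - 626\right) + h = \left(- (16 - 6) - 626\right) + 6757278 = \left(\left(-1\right) 10 - 626\right) + 6757278 = \left(-10 - 626\right) + 6757278 = -636 + 6757278 = 6756642$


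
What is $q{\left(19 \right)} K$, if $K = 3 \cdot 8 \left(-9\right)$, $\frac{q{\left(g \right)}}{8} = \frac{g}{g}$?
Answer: $-1728$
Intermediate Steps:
$q{\left(g \right)} = 8$ ($q{\left(g \right)} = 8 \frac{g}{g} = 8 \cdot 1 = 8$)
$K = -216$ ($K = 24 \left(-9\right) = -216$)
$q{\left(19 \right)} K = 8 \left(-216\right) = -1728$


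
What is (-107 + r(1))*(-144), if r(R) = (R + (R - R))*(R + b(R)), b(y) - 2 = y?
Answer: 14832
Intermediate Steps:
b(y) = 2 + y
r(R) = R*(2 + 2*R) (r(R) = (R + (R - R))*(R + (2 + R)) = (R + 0)*(2 + 2*R) = R*(2 + 2*R))
(-107 + r(1))*(-144) = (-107 + 2*1*(1 + 1))*(-144) = (-107 + 2*1*2)*(-144) = (-107 + 4)*(-144) = -103*(-144) = 14832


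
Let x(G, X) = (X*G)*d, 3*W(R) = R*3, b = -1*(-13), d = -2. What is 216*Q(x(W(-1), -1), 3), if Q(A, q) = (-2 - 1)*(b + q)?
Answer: -10368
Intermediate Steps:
b = 13
W(R) = R (W(R) = (R*3)/3 = (3*R)/3 = R)
x(G, X) = -2*G*X (x(G, X) = (X*G)*(-2) = (G*X)*(-2) = -2*G*X)
Q(A, q) = -39 - 3*q (Q(A, q) = (-2 - 1)*(13 + q) = -3*(13 + q) = -39 - 3*q)
216*Q(x(W(-1), -1), 3) = 216*(-39 - 3*3) = 216*(-39 - 9) = 216*(-48) = -10368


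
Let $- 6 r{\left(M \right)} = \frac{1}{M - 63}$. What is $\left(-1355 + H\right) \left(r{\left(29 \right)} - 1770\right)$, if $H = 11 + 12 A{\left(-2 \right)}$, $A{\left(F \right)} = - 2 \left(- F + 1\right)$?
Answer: $\frac{42607322}{17} \approx 2.5063 \cdot 10^{6}$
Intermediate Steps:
$A{\left(F \right)} = -2 + 2 F$ ($A{\left(F \right)} = - 2 \left(1 - F\right) = -2 + 2 F$)
$H = -61$ ($H = 11 + 12 \left(-2 + 2 \left(-2\right)\right) = 11 + 12 \left(-2 - 4\right) = 11 + 12 \left(-6\right) = 11 - 72 = -61$)
$r{\left(M \right)} = - \frac{1}{6 \left(-63 + M\right)}$ ($r{\left(M \right)} = - \frac{1}{6 \left(M - 63\right)} = - \frac{1}{6 \left(-63 + M\right)}$)
$\left(-1355 + H\right) \left(r{\left(29 \right)} - 1770\right) = \left(-1355 - 61\right) \left(- \frac{1}{-378 + 6 \cdot 29} - 1770\right) = - 1416 \left(- \frac{1}{-378 + 174} - 1770\right) = - 1416 \left(- \frac{1}{-204} - 1770\right) = - 1416 \left(\left(-1\right) \left(- \frac{1}{204}\right) - 1770\right) = - 1416 \left(\frac{1}{204} - 1770\right) = \left(-1416\right) \left(- \frac{361079}{204}\right) = \frac{42607322}{17}$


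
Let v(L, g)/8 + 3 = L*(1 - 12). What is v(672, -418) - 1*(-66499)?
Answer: 7339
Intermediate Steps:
v(L, g) = -24 - 88*L (v(L, g) = -24 + 8*(L*(1 - 12)) = -24 + 8*(L*(-11)) = -24 + 8*(-11*L) = -24 - 88*L)
v(672, -418) - 1*(-66499) = (-24 - 88*672) - 1*(-66499) = (-24 - 59136) + 66499 = -59160 + 66499 = 7339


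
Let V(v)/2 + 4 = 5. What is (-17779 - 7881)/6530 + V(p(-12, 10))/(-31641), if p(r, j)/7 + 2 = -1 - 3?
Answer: -81192112/20661573 ≈ -3.9296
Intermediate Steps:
p(r, j) = -42 (p(r, j) = -14 + 7*(-1 - 3) = -14 + 7*(-4) = -14 - 28 = -42)
V(v) = 2 (V(v) = -8 + 2*5 = -8 + 10 = 2)
(-17779 - 7881)/6530 + V(p(-12, 10))/(-31641) = (-17779 - 7881)/6530 + 2/(-31641) = -25660*1/6530 + 2*(-1/31641) = -2566/653 - 2/31641 = -81192112/20661573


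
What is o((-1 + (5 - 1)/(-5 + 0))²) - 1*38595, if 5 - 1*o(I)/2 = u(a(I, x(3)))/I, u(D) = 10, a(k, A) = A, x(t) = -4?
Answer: -3125885/81 ≈ -38591.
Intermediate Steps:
o(I) = 10 - 20/I
o((-1 + (5 - 1)/(-5 + 0))²) - 1*38595 = (10 - 20/(-1 + (5 - 1)/(-5 + 0))²) - 1*38595 = (10 - 20/(-1 + 4/(-5))²) - 38595 = (10 - 20/(-1 + 4*(-⅕))²) - 38595 = (10 - 20/(-1 - ⅘)²) - 38595 = (10 - 20/((-9/5)²)) - 38595 = (10 - 20/81/25) - 38595 = (10 - 20*25/81) - 38595 = (10 - 500/81) - 38595 = 310/81 - 38595 = -3125885/81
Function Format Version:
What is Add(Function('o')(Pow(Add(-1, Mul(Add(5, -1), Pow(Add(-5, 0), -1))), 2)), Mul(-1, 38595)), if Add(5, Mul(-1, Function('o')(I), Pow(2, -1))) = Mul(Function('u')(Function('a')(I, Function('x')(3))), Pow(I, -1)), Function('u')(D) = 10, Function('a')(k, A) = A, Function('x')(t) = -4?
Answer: Rational(-3125885, 81) ≈ -38591.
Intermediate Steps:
Function('o')(I) = Add(10, Mul(-20, Pow(I, -1))) (Function('o')(I) = Add(10, Mul(-2, Mul(10, Pow(I, -1)))) = Add(10, Mul(-20, Pow(I, -1))))
Add(Function('o')(Pow(Add(-1, Mul(Add(5, -1), Pow(Add(-5, 0), -1))), 2)), Mul(-1, 38595)) = Add(Add(10, Mul(-20, Pow(Pow(Add(-1, Mul(Add(5, -1), Pow(Add(-5, 0), -1))), 2), -1))), Mul(-1, 38595)) = Add(Add(10, Mul(-20, Pow(Pow(Add(-1, Mul(4, Pow(-5, -1))), 2), -1))), -38595) = Add(Add(10, Mul(-20, Pow(Pow(Add(-1, Mul(4, Rational(-1, 5))), 2), -1))), -38595) = Add(Add(10, Mul(-20, Pow(Pow(Add(-1, Rational(-4, 5)), 2), -1))), -38595) = Add(Add(10, Mul(-20, Pow(Pow(Rational(-9, 5), 2), -1))), -38595) = Add(Add(10, Mul(-20, Pow(Rational(81, 25), -1))), -38595) = Add(Add(10, Mul(-20, Rational(25, 81))), -38595) = Add(Add(10, Rational(-500, 81)), -38595) = Add(Rational(310, 81), -38595) = Rational(-3125885, 81)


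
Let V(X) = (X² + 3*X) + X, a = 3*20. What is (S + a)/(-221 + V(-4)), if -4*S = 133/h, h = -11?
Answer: -2773/9724 ≈ -0.28517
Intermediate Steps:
S = 133/44 (S = -133/(4*(-11)) = -133*(-1)/(4*11) = -¼*(-133/11) = 133/44 ≈ 3.0227)
a = 60
V(X) = X² + 4*X
(S + a)/(-221 + V(-4)) = (133/44 + 60)/(-221 - 4*(4 - 4)) = 2773/(44*(-221 - 4*0)) = 2773/(44*(-221 + 0)) = (2773/44)/(-221) = (2773/44)*(-1/221) = -2773/9724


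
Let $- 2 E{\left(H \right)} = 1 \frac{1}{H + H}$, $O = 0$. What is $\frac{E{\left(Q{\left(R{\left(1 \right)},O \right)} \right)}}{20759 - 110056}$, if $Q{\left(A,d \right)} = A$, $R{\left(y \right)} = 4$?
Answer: $\frac{1}{1428752} \approx 6.9991 \cdot 10^{-7}$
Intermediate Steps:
$E{\left(H \right)} = - \frac{1}{4 H}$ ($E{\left(H \right)} = - \frac{1 \frac{1}{H + H}}{2} = - \frac{1 \frac{1}{2 H}}{2} = - \frac{\frac{1}{2} \frac{1}{H}}{2} = - \frac{1}{4 H}$)
$\frac{E{\left(Q{\left(R{\left(1 \right)},O \right)} \right)}}{20759 - 110056} = \frac{\left(- \frac{1}{4}\right) \frac{1}{4}}{20759 - 110056} = \frac{\left(- \frac{1}{4}\right) \frac{1}{4}}{-89297} = \left(- \frac{1}{89297}\right) \left(- \frac{1}{16}\right) = \frac{1}{1428752}$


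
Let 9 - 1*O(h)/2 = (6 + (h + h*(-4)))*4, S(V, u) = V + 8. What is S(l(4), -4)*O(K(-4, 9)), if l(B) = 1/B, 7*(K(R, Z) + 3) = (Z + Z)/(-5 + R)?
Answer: -12573/14 ≈ -898.07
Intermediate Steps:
K(R, Z) = -3 + 2*Z/(7*(-5 + R)) (K(R, Z) = -3 + ((Z + Z)/(-5 + R))/7 = -3 + ((2*Z)/(-5 + R))/7 = -3 + (2*Z/(-5 + R))/7 = -3 + 2*Z/(7*(-5 + R)))
S(V, u) = 8 + V
O(h) = -30 + 24*h (O(h) = 18 - 2*(6 + (h + h*(-4)))*4 = 18 - 2*(6 + (h - 4*h))*4 = 18 - 2*(6 - 3*h)*4 = 18 - 2*(24 - 12*h) = 18 + (-48 + 24*h) = -30 + 24*h)
S(l(4), -4)*O(K(-4, 9)) = (8 + 1/4)*(-30 + 24*((105 - 21*(-4) + 2*9)/(7*(-5 - 4)))) = (8 + ¼)*(-30 + 24*((⅐)*(105 + 84 + 18)/(-9))) = 33*(-30 + 24*((⅐)*(-⅑)*207))/4 = 33*(-30 + 24*(-23/7))/4 = 33*(-30 - 552/7)/4 = (33/4)*(-762/7) = -12573/14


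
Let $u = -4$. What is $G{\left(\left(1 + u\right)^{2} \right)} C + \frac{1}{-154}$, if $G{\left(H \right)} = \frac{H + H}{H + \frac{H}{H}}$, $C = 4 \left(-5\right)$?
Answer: $- \frac{5545}{154} \approx -36.006$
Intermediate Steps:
$C = -20$
$G{\left(H \right)} = \frac{2 H}{1 + H}$ ($G{\left(H \right)} = \frac{2 H}{H + 1} = \frac{2 H}{1 + H}$)
$G{\left(\left(1 + u\right)^{2} \right)} C + \frac{1}{-154} = \frac{2 \left(1 - 4\right)^{2}}{1 + \left(1 - 4\right)^{2}} \left(-20\right) + \frac{1}{-154} = \frac{2 \left(-3\right)^{2}}{1 + \left(-3\right)^{2}} \left(-20\right) - \frac{1}{154} = 2 \cdot 9 \frac{1}{1 + 9} \left(-20\right) - \frac{1}{154} = 2 \cdot 9 \cdot \frac{1}{10} \left(-20\right) - \frac{1}{154} = \frac{9}{5} \left(-20\right) - \frac{1}{154} = -36 - \frac{1}{154} = - \frac{5545}{154}$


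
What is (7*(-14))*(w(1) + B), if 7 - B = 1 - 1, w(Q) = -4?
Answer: -294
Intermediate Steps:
B = 7 (B = 7 - (1 - 1) = 7 - 1*0 = 7 + 0 = 7)
(7*(-14))*(w(1) + B) = (7*(-14))*(-4 + 7) = -98*3 = -294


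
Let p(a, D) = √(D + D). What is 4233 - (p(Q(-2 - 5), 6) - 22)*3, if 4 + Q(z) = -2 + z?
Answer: 4299 - 6*√3 ≈ 4288.6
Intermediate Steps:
Q(z) = -6 + z (Q(z) = -4 + (-2 + z) = -6 + z)
p(a, D) = √2*√D (p(a, D) = √(2*D) = √2*√D)
4233 - (p(Q(-2 - 5), 6) - 22)*3 = 4233 - (√2*√6 - 22)*3 = 4233 - (2*√3 - 22)*3 = 4233 - (-22 + 2*√3)*3 = 4233 - (-66 + 6*√3) = 4233 + (66 - 6*√3) = 4299 - 6*√3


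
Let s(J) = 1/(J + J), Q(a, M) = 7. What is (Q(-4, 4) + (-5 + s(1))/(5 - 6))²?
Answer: 529/4 ≈ 132.25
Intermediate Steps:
s(J) = 1/(2*J)
(Q(-4, 4) + (-5 + s(1))/(5 - 6))² = (7 + (-5 + (½)/1)/(5 - 6))² = (7 + (-5 + (½)*1)/(-1))² = (7 - (-5 + ½))² = (7 - 1*(-9/2))² = (7 + 9/2)² = (23/2)² = 529/4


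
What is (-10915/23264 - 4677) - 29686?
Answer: -799431747/23264 ≈ -34364.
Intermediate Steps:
(-10915/23264 - 4677) - 29686 = -108816643/23264 - 29686 = -799431747/23264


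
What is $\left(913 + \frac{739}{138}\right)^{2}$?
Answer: $\frac{16061253289}{19044} \approx 8.4338 \cdot 10^{5}$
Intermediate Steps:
$\left(913 + \frac{739}{138}\right)^{2} = \left(\frac{126733}{138}\right)^{2} = \frac{16061253289}{19044}$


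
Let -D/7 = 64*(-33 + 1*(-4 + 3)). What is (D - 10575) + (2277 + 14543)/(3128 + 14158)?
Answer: 40258861/8643 ≈ 4658.0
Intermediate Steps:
D = 15232 (D = -448*(-33 + 1*(-4 + 3)) = -448*(-33 + 1*(-1)) = -448*(-33 - 1) = -448*(-34) = -7*(-2176) = 15232)
(D - 10575) + (2277 + 14543)/(3128 + 14158) = (15232 - 10575) + (2277 + 14543)/(3128 + 14158) = 4657 + 16820/17286 = 4657 + 16820*(1/17286) = 4657 + 8410/8643 = 40258861/8643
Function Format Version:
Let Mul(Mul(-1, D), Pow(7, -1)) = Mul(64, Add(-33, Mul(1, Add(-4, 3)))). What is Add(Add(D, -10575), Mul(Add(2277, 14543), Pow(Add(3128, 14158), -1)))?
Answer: Rational(40258861, 8643) ≈ 4658.0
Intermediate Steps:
D = 15232 (D = Mul(-7, Mul(64, Add(-33, Mul(1, Add(-4, 3))))) = Mul(-7, Mul(64, Add(-33, Mul(1, -1)))) = Mul(-7, Mul(64, Add(-33, -1))) = Mul(-7, Mul(64, -34)) = Mul(-7, -2176) = 15232)
Add(Add(D, -10575), Mul(Add(2277, 14543), Pow(Add(3128, 14158), -1))) = Add(Add(15232, -10575), Mul(Add(2277, 14543), Pow(Add(3128, 14158), -1))) = Add(4657, Mul(16820, Pow(17286, -1))) = Add(4657, Mul(16820, Rational(1, 17286))) = Add(4657, Rational(8410, 8643)) = Rational(40258861, 8643)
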